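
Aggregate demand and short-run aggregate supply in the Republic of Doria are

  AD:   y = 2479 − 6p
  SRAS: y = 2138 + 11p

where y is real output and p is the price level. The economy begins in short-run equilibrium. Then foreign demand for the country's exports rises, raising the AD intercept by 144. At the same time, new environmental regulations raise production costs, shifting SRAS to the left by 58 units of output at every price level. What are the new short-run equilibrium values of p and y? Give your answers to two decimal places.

p = 31.94, y = 2431.35

After both shocks: AD is y = 2623 − 6p and SRAS is y = 2080 + 11p.
Setting them equal: 543 = 17p, so p = 31.94.
Substituting into AD, y = 2431.35.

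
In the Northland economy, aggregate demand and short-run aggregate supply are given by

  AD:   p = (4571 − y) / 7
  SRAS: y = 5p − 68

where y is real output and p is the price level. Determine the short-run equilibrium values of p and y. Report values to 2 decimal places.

p = 386.58, y = 1864.92

Rearrange AD to y = 4571 − 7p.
Set AD = SRAS: 4571 − 7p = 5p − 68, so 4639 = 12p and p = 386.58.
Substituting into AD, y = 4571 − 7p = 1864.92.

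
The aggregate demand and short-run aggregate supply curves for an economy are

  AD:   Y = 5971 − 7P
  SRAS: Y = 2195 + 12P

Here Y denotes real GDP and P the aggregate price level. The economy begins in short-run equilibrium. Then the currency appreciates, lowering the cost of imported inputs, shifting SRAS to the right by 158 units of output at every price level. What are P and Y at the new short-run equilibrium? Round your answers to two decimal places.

P = 190.42, Y = 4638.05

This is a positive supply shock: SRAS shifts right.
New SRAS: Y = 2353 + 12P.
Set AD = SRAS: 5971 − 7P = 2353 + 12P, so 3618 = 19P and P = 190.42.
Substituting into AD, Y = 4638.05.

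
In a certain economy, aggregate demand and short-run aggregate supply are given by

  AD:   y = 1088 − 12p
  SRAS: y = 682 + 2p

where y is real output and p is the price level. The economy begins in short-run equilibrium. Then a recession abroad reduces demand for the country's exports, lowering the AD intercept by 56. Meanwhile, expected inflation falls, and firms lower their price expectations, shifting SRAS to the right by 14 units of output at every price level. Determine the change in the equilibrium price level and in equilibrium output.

Δp = -5, Δy = +4

After both shocks: AD is y = 1032 − 12p and SRAS is y = 696 + 2p.
Setting them equal: 336 = 14p, so p = 24.
y = 1032 − 12·24 = 744.
Initially p = 29, y = 740, so Δp = -5 and Δy = +4.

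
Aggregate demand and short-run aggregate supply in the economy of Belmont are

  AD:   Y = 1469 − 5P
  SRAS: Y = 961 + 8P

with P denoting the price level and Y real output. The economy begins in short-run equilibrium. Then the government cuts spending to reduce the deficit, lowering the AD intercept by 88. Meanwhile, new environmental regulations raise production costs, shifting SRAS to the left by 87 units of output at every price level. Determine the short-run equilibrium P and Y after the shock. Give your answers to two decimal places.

After both shocks: AD is Y = 1381 − 5P and SRAS is Y = 874 + 8P.
Setting them equal: 507 = 13P, so P = 39.00.
Substituting into AD, Y = 1186.00.

P = 39.00, Y = 1186.00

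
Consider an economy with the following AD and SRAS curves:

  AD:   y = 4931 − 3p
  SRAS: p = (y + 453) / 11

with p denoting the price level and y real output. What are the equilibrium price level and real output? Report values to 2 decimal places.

p = 384.57, y = 3777.29

Rearrange SRAS to y = 11p − 453.
Set AD = SRAS: 4931 − 3p = 11p − 453, so 5384 = 14p and p = 384.57.
Substituting into AD, y = 4931 − 3p = 3777.29.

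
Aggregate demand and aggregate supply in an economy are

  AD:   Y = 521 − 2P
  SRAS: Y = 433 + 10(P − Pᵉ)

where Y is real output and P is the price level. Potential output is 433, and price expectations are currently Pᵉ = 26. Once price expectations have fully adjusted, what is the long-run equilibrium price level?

Short run: with Pᵉ = 26, SRAS is Y = 173 + 10P. Setting AD = SRAS gives 348 = 12P, so P = 29 and Y = 521 − 2·29 = 463.
Output 463 is above potential 433, so over time expected prices rise and SRAS shifts left until Y returns to 433.
Long run: Y = 433 on the AD curve gives 433 = 521 − 2P, so P = 44.

Long-run P = 44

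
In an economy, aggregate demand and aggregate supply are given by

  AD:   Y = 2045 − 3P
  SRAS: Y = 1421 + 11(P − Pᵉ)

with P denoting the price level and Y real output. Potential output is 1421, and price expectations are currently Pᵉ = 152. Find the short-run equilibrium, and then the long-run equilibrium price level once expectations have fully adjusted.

Short run: P = 164, Y = 1553. Long run: P = 208.

Short run: with Pᵉ = 152, SRAS is Y = 11P − 251. Setting AD = SRAS gives 2296 = 14P, so P = 164 and Y = 2045 − 3·164 = 1553.
Output 1553 is above potential 1421, so over time expected prices rise and SRAS shifts left until Y returns to 1421.
Long run: Y = 1421 on the AD curve gives 1421 = 2045 − 3P, so P = 208.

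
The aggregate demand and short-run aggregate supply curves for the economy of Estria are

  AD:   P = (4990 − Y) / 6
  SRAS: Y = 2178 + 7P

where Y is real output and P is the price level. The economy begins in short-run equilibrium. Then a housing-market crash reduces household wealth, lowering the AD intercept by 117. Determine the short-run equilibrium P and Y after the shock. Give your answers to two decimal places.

This is a negative demand shock: AD shifts left.
New AD: Y = 4873 − 6P.
Set AD = SRAS: 4873 − 6P = 2178 + 7P, so 2695 = 13P and P = 207.31.
Substituting into AD, Y = 3629.15.

P = 207.31, Y = 3629.15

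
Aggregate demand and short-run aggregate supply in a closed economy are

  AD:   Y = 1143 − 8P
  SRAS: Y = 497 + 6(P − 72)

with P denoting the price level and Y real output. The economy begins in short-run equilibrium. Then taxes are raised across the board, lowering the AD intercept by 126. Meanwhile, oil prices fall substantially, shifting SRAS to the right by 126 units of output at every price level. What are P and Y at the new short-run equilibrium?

P = 59, Y = 545

After both shocks: AD is Y = 1017 − 8P and SRAS is Y = 191 + 6P.
Setting them equal: 826 = 14P, so P = 59.
Y = 1017 − 8·59 = 545.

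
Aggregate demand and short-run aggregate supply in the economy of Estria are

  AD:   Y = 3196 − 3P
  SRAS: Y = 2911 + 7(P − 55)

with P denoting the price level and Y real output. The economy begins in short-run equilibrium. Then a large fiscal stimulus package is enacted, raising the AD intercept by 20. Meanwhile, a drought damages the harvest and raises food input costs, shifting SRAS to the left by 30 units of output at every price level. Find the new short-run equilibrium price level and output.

P = 72, Y = 3000

After both shocks: AD is Y = 3216 − 3P and SRAS is Y = 2496 + 7P.
Setting them equal: 720 = 10P, so P = 72.
Y = 3216 − 3·72 = 3000.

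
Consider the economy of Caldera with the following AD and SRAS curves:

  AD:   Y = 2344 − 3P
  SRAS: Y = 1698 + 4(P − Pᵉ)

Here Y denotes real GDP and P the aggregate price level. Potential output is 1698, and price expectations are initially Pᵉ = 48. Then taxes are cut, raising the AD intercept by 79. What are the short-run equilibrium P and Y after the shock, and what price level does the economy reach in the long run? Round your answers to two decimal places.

Short run: P = 131.00, Y = 2030.00. Long run: P = 241.67.

AD shifts right: new AD is Y = 2423 − 3P. With Pᵉ = 48, SRAS is Y = 1506 + 4P.
Short run: 2423 − 3P = 1506 + 4P gives 917 = 7P, so P = 131.00 and Y = 2423 − 3P = 2030.00.
Y = 2030.00 is above potential 1698; expectations adjust and SRAS shifts left until Y = 1698.
Long run: on the new AD curve, 1698 = 2423 − 3P gives P = 241.67.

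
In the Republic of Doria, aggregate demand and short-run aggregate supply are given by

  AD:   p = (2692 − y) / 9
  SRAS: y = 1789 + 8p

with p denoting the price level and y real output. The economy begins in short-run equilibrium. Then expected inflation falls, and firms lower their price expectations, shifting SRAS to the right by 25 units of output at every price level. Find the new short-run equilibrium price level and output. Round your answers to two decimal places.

This is a positive supply shock: SRAS shifts right.
New SRAS: y = 1814 + 8p.
Set AD = SRAS: 2692 − 9p = 1814 + 8p, so 878 = 17p and p = 51.65.
Substituting into AD, y = 2227.18.

p = 51.65, y = 2227.18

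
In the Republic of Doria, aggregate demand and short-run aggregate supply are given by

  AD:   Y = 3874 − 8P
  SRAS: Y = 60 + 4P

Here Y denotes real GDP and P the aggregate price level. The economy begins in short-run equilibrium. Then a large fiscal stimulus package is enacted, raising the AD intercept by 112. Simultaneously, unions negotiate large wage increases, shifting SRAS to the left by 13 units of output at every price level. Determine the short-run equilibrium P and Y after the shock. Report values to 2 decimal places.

P = 328.25, Y = 1360.00

After both shocks: AD is Y = 3986 − 8P and SRAS is Y = 47 + 4P.
Setting them equal: 3939 = 12P, so P = 328.25.
Substituting into AD, Y = 1360.00.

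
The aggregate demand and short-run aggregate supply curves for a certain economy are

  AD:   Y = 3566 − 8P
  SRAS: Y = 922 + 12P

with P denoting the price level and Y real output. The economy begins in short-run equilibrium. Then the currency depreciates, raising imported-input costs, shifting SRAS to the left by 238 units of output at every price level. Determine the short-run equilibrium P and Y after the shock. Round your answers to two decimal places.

P = 144.10, Y = 2413.20

This is a negative supply shock: SRAS shifts left.
New SRAS: Y = 684 + 12P.
Set AD = SRAS: 3566 − 8P = 684 + 12P, so 2882 = 20P and P = 144.10.
Substituting into AD, Y = 2413.20.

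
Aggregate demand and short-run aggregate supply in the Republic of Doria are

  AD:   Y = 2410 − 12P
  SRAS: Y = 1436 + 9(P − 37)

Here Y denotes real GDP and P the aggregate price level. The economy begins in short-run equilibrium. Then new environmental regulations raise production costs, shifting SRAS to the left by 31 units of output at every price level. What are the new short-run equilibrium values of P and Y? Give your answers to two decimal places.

P = 63.71, Y = 1645.43

This is a negative supply shock: SRAS shifts left.
New SRAS: Y = 1072 + 9P.
Set AD = SRAS: 2410 − 12P = 1072 + 9P, so 1338 = 21P and P = 63.71.
Substituting into AD, Y = 1645.43.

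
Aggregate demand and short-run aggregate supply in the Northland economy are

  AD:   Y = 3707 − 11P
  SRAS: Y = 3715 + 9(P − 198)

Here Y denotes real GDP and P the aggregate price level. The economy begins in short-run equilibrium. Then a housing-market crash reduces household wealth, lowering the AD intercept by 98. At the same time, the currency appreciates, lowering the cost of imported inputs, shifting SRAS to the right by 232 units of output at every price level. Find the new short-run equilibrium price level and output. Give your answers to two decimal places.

After both shocks: AD is Y = 3609 − 11P and SRAS is Y = 2165 + 9P.
Setting them equal: 1444 = 20P, so P = 72.20.
Substituting into AD, Y = 2814.80.

P = 72.20, Y = 2814.80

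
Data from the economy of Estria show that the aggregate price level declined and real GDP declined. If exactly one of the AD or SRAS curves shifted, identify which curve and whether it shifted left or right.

P fell and Y fell. An AD shift moves P and Y in the same direction; an SRAS shift moves them in opposite directions.
Here P and Y moved in the same direction, so the AD curve shifted.
Since Y fell, AD shifted left.

AD shifted left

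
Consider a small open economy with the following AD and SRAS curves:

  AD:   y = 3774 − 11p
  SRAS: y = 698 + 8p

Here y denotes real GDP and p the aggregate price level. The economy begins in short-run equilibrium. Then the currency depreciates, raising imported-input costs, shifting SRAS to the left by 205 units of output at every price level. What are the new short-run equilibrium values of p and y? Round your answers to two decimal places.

p = 172.68, y = 1874.47

This is a negative supply shock: SRAS shifts left.
New SRAS: y = 493 + 8p.
Set AD = SRAS: 3774 − 11p = 493 + 8p, so 3281 = 19p and p = 172.68.
Substituting into AD, y = 1874.47.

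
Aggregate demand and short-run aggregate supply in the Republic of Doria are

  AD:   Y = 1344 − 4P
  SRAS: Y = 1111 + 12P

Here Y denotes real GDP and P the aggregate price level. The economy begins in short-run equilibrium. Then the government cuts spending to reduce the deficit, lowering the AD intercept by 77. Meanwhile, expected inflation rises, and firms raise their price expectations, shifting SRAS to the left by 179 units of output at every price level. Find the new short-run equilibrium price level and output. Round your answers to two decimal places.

After both shocks: AD is Y = 1267 − 4P and SRAS is Y = 932 + 12P.
Setting them equal: 335 = 16P, so P = 20.94.
Substituting into AD, Y = 1183.25.

P = 20.94, Y = 1183.25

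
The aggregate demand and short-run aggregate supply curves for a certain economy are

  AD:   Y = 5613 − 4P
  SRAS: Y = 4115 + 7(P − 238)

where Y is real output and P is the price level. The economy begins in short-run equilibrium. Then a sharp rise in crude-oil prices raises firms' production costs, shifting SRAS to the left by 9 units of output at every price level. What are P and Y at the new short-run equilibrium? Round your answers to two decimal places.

P = 288.45, Y = 4459.18

This is a negative supply shock: SRAS shifts left.
New SRAS: Y = 2440 + 7P.
Set AD = SRAS: 5613 − 4P = 2440 + 7P, so 3173 = 11P and P = 288.45.
Substituting into AD, Y = 4459.18.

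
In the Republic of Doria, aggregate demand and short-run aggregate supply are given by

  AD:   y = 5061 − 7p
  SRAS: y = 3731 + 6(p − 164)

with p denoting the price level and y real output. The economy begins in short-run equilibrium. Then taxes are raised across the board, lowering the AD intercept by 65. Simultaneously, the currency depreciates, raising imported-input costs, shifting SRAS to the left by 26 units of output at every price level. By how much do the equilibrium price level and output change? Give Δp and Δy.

After both shocks: AD is y = 4996 − 7p and SRAS is y = 2721 + 6p.
Setting them equal: 2275 = 13p, so p = 175.
y = 4996 − 7·175 = 3771.
Initially p = 178, y = 3815, so Δp = -3 and Δy = -44.

Δp = -3, Δy = -44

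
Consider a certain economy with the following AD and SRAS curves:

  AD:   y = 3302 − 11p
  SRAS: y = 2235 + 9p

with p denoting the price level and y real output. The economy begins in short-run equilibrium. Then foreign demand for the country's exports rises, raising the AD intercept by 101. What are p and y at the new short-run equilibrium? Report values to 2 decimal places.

This is a positive demand shock: AD shifts right.
New AD: y = 3403 − 11p.
Set AD = SRAS: 3403 − 11p = 2235 + 9p, so 1168 = 20p and p = 58.40.
Substituting into AD, y = 2760.60.

p = 58.40, y = 2760.60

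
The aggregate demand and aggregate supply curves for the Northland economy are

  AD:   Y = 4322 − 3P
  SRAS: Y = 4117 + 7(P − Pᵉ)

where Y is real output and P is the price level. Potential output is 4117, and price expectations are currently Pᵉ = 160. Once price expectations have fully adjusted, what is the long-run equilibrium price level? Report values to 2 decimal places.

Short run: with Pᵉ = 160, SRAS is Y = 2997 + 7P. Setting AD = SRAS gives 1325 = 10P, so P = 132.50 and Y = 4322 − 3P = 3924.50.
Output 3924.50 is below potential 4117, so over time expected prices fall and SRAS shifts right until Y returns to 4117.
Long run: Y = 4117 on the AD curve gives 4117 = 4322 − 3P, so P = 68.33.

Long-run P = 68.33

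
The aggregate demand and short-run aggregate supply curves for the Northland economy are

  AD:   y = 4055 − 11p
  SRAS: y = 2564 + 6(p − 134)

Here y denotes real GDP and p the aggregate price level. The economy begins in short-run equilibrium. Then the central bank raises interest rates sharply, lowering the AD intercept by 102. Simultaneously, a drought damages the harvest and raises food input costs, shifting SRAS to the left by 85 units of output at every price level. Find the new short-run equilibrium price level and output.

p = 134, y = 2479

After both shocks: AD is y = 3953 − 11p and SRAS is y = 1675 + 6p.
Setting them equal: 2278 = 17p, so p = 134.
y = 3953 − 11·134 = 2479.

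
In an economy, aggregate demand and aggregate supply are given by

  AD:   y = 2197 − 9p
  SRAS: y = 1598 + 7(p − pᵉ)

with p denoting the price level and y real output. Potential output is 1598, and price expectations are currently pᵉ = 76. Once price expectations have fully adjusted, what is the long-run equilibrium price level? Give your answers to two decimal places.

Short run: with pᵉ = 76, SRAS is y = 1066 + 7p. Setting AD = SRAS gives 1131 = 16p, so p = 70.69 and y = 2197 − 9p = 1560.81.
Output 1560.81 is below potential 1598, so over time expected prices fall and SRAS shifts right until y returns to 1598.
Long run: y = 1598 on the AD curve gives 1598 = 2197 − 9p, so p = 66.56.

Long-run p = 66.56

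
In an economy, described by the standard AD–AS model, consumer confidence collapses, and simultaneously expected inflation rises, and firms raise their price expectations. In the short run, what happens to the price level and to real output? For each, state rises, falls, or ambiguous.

Price level: ambiguous; output: falls

The first event is a negative demand shock: AD shifts left, which by itself pushes P down and Y down.
The second is an adverse supply shock: SRAS shifts left, which by itself pushes P up and Y down.
The two shocks push P in opposite directions, so the effect on P is ambiguous. Both shocks push Y down, so Y falls.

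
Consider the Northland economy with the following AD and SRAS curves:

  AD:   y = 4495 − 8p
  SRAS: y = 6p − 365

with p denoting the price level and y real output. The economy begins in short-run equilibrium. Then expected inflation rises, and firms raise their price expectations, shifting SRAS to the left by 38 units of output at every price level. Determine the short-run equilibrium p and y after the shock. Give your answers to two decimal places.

p = 349.86, y = 1696.14

This is a negative supply shock: SRAS shifts left.
New SRAS: y = 6p − 403.
Set AD = SRAS: 4495 − 8p = 6p − 403, so 4898 = 14p and p = 349.86.
Substituting into AD, y = 1696.14.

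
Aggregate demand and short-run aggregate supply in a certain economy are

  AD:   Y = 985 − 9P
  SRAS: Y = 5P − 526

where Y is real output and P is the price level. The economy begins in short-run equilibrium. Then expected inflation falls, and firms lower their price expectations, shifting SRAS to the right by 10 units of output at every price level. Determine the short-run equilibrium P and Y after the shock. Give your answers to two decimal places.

This is a positive supply shock: SRAS shifts right.
New SRAS: Y = 5P − 516.
Set AD = SRAS: 985 − 9P = 5P − 516, so 1501 = 14P and P = 107.21.
Substituting into AD, Y = 20.07.

P = 107.21, Y = 20.07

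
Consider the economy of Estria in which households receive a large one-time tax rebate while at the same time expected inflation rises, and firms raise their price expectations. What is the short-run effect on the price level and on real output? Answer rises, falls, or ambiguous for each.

Price level: rises; output: ambiguous

The first event is a positive demand shock: AD shifts right, which by itself pushes P up and Y up.
The second is an adverse supply shock: SRAS shifts left, which by itself pushes P up and Y down.
Both shocks push P up, so P rises. The two shocks push Y in opposite directions, so the effect on Y is ambiguous.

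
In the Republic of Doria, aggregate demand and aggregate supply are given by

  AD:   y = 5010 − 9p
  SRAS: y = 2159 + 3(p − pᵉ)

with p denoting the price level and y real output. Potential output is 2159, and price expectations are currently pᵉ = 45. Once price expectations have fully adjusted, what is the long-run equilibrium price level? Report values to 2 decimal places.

Long-run p = 316.78

Short run: with pᵉ = 45, SRAS is y = 2024 + 3p. Setting AD = SRAS gives 2986 = 12p, so p = 248.83 and y = 5010 − 9p = 2770.50.
Output 2770.50 is above potential 2159, so over time expected prices rise and SRAS shifts left until y returns to 2159.
Long run: y = 2159 on the AD curve gives 2159 = 5010 − 9p, so p = 316.78.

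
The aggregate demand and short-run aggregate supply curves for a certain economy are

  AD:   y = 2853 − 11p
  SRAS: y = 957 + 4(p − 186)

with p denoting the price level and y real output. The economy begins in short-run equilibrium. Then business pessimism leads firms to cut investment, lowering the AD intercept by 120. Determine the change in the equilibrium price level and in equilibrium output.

Δp = -8, Δy = -32

This is a negative demand shock: AD shifts left.
New AD: y = 2733 − 11p.
SRAS can be written y = 213 + 4p.
Set AD = SRAS: 2733 − 11p = 213 + 4p, so 2520 = 15p and p = 168.
y = 2733 − 11·168 = 885.
Initially p = 176, y = 917, so Δp = -8 and Δy = -32.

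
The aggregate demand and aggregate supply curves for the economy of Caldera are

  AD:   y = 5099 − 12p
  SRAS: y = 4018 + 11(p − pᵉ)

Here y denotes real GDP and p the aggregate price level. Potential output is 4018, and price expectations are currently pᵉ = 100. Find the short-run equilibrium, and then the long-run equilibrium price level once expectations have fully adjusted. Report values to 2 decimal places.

Short run: p = 94.83, y = 3961.09. Long run: p = 90.08.

Short run: with pᵉ = 100, SRAS is y = 2918 + 11p. Setting AD = SRAS gives 2181 = 23p, so p = 94.83 and y = 5099 − 12p = 3961.09.
Output 3961.09 is below potential 4018, so over time expected prices fall and SRAS shifts right until y returns to 4018.
Long run: y = 4018 on the AD curve gives 4018 = 5099 − 12p, so p = 90.08.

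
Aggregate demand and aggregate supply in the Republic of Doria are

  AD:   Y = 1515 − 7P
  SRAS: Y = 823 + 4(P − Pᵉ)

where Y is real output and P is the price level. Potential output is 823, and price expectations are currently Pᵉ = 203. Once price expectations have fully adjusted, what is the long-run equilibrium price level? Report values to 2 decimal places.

Short run: with Pᵉ = 203, SRAS is Y = 11 + 4P. Setting AD = SRAS gives 1504 = 11P, so P = 136.73 and Y = 1515 − 7P = 557.91.
Output 557.91 is below potential 823, so over time expected prices fall and SRAS shifts right until Y returns to 823.
Long run: Y = 823 on the AD curve gives 823 = 1515 − 7P, so P = 98.86.

Long-run P = 98.86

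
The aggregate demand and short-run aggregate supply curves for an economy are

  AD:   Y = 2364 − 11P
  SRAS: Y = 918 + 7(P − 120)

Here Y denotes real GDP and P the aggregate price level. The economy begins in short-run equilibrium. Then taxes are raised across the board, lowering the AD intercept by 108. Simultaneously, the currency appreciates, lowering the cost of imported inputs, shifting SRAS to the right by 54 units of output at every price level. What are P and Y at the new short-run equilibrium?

P = 118, Y = 958

After both shocks: AD is Y = 2256 − 11P and SRAS is Y = 132 + 7P.
Setting them equal: 2124 = 18P, so P = 118.
Y = 2256 − 11·118 = 958.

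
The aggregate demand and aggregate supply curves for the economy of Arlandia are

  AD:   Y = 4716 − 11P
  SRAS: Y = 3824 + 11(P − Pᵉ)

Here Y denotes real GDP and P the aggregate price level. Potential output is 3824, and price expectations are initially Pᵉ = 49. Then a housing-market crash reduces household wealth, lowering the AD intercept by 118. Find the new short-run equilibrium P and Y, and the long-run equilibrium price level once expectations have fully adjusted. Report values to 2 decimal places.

AD shifts left: new AD is Y = 4598 − 11P. With Pᵉ = 49, SRAS is Y = 3285 + 11P.
Short run: 4598 − 11P = 3285 + 11P gives 1313 = 22P, so P = 59.68 and Y = 4598 − 11P = 3941.50.
Y = 3941.50 is above potential 3824; expectations adjust and SRAS shifts left until Y = 3824.
Long run: on the new AD curve, 3824 = 4598 − 11P gives P = 70.36.

Short run: P = 59.68, Y = 3941.50. Long run: P = 70.36.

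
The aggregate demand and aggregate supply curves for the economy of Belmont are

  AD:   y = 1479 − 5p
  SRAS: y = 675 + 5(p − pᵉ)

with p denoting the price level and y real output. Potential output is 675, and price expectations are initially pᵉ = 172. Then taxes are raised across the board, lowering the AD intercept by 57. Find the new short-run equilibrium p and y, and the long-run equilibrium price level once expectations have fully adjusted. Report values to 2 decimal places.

AD shifts left: new AD is y = 1422 − 5p. With pᵉ = 172, SRAS is y = 5p − 185.
Short run: 1422 − 5p = 5p − 185 gives 1607 = 10p, so p = 160.70 and y = 1422 − 5p = 618.50.
y = 618.50 is below potential 675; expectations adjust and SRAS shifts right until y = 675.
Long run: on the new AD curve, 675 = 1422 − 5p gives p = 149.40.

Short run: p = 160.70, y = 618.50. Long run: p = 149.40.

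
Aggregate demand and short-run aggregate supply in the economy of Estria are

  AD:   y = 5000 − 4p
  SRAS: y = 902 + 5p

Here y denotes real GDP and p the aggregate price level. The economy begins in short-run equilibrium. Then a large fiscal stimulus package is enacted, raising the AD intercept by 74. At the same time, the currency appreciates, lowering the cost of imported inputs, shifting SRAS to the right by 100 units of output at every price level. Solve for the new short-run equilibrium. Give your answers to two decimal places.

p = 452.44, y = 3264.22

After both shocks: AD is y = 5074 − 4p and SRAS is y = 1002 + 5p.
Setting them equal: 4072 = 9p, so p = 452.44.
Substituting into AD, y = 3264.22.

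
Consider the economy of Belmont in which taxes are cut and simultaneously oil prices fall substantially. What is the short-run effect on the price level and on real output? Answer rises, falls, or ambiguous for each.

Price level: ambiguous; output: rises

The first event is a positive demand shock: AD shifts right, which by itself pushes P up and Y up.
The second is a favourable supply shock: SRAS shifts right, which by itself pushes P down and Y up.
The two shocks push P in opposite directions, so the effect on P is ambiguous. Both shocks push Y up, so Y rises.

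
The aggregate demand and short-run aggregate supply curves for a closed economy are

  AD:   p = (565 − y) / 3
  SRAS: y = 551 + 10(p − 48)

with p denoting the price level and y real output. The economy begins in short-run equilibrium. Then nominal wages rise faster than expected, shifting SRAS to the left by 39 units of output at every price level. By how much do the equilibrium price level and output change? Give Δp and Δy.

Δp = +3, Δy = -9

This is a negative supply shock: SRAS shifts left.
New SRAS: y = 32 + 10p.
Set AD = SRAS: 565 − 3p = 32 + 10p, so 533 = 13p and p = 41.
y = 565 − 3·41 = 442.
Initially p = 38, y = 451, so Δp = +3 and Δy = -9.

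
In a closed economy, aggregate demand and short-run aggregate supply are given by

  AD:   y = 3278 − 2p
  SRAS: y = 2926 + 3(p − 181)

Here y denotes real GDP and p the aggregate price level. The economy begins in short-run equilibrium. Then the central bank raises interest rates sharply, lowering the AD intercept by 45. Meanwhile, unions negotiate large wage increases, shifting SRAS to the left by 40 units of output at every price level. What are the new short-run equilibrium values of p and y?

After both shocks: AD is y = 3233 − 2p and SRAS is y = 2343 + 3p.
Setting them equal: 890 = 5p, so p = 178.
y = 3233 − 2·178 = 2877.

p = 178, y = 2877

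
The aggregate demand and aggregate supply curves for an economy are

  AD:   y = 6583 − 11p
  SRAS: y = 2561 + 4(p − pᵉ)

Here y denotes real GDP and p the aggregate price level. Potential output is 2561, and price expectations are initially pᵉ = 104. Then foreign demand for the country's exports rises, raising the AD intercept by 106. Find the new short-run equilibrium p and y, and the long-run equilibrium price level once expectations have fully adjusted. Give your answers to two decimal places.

Short run: p = 302.93, y = 3356.73. Long run: p = 375.27.

AD shifts right: new AD is y = 6689 − 11p. With pᵉ = 104, SRAS is y = 2145 + 4p.
Short run: 6689 − 11p = 2145 + 4p gives 4544 = 15p, so p = 302.93 and y = 6689 − 11p = 3356.73.
y = 3356.73 is above potential 2561; expectations adjust and SRAS shifts left until y = 2561.
Long run: on the new AD curve, 2561 = 6689 − 11p gives p = 375.27.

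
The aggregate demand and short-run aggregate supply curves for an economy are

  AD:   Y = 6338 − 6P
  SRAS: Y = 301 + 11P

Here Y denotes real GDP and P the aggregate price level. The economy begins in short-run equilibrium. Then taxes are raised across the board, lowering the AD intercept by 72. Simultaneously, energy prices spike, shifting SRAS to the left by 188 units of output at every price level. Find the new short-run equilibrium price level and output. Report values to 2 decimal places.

P = 361.94, Y = 4094.35

After both shocks: AD is Y = 6266 − 6P and SRAS is Y = 113 + 11P.
Setting them equal: 6153 = 17P, so P = 361.94.
Substituting into AD, Y = 4094.35.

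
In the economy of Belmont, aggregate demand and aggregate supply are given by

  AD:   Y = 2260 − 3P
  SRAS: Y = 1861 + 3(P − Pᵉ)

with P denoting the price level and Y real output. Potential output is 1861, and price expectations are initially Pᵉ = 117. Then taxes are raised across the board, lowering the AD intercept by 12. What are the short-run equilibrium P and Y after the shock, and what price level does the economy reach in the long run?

Short run: P = 123, Y = 1879. Long run: P = 129.

AD shifts left: new AD is Y = 2248 − 3P. With Pᵉ = 117, SRAS is Y = 1510 + 3P.
Short run: 2248 − 3P = 1510 + 3P gives 738 = 6P, so P = 123 and Y = 2248 − 3·123 = 1879.
Y = 1879 is above potential 1861; expectations adjust and SRAS shifts left until Y = 1861.
Long run: on the new AD curve, 1861 = 2248 − 3P gives P = 129.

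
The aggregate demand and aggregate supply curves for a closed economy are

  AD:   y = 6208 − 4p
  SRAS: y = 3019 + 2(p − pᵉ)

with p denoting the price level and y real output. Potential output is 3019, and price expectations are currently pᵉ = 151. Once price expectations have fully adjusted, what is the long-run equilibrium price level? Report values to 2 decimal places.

Short run: with pᵉ = 151, SRAS is y = 2717 + 2p. Setting AD = SRAS gives 3491 = 6p, so p = 581.83 and y = 6208 − 4p = 3880.67.
Output 3880.67 is above potential 3019, so over time expected prices rise and SRAS shifts left until y returns to 3019.
Long run: y = 3019 on the AD curve gives 3019 = 6208 − 4p, so p = 797.25.

Long-run p = 797.25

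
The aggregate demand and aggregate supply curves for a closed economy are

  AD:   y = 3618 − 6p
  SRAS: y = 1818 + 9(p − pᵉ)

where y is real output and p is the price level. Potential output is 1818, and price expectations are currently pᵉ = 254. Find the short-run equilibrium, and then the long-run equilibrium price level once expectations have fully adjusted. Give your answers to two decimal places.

Short run: p = 272.40, y = 1983.60. Long run: p = 300.00.

Short run: with pᵉ = 254, SRAS is y = 9p − 468. Setting AD = SRAS gives 4086 = 15p, so p = 272.40 and y = 3618 − 6p = 1983.60.
Output 1983.60 is above potential 1818, so over time expected prices rise and SRAS shifts left until y returns to 1818.
Long run: y = 1818 on the AD curve gives 1818 = 3618 − 6p, so p = 300.00.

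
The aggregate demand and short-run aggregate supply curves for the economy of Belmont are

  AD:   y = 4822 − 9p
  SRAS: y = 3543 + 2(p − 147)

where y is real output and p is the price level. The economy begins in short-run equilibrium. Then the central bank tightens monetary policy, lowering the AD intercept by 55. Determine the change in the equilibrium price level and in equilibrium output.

Δp = -5, Δy = -10

This is a negative demand shock: AD shifts left.
New AD: y = 4767 − 9p.
SRAS can be written y = 3249 + 2p.
Set AD = SRAS: 4767 − 9p = 3249 + 2p, so 1518 = 11p and p = 138.
y = 4767 − 9·138 = 3525.
Initially p = 143, y = 3535, so Δp = -5 and Δy = -10.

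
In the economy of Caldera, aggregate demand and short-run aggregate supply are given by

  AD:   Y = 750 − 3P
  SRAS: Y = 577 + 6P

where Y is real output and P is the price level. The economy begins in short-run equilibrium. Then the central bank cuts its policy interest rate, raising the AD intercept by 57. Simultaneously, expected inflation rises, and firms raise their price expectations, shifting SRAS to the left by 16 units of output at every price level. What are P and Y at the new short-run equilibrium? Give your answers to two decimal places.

After both shocks: AD is Y = 807 − 3P and SRAS is Y = 561 + 6P.
Setting them equal: 246 = 9P, so P = 27.33.
Substituting into AD, Y = 725.00.

P = 27.33, Y = 725.00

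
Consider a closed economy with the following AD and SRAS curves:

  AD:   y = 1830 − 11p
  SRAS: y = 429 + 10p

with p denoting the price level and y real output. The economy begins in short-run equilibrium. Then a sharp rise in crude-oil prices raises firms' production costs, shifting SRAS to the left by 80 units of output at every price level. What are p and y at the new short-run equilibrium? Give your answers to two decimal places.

This is a negative supply shock: SRAS shifts left.
New SRAS: y = 349 + 10p.
Set AD = SRAS: 1830 − 11p = 349 + 10p, so 1481 = 21p and p = 70.52.
Substituting into AD, y = 1054.24.

p = 70.52, y = 1054.24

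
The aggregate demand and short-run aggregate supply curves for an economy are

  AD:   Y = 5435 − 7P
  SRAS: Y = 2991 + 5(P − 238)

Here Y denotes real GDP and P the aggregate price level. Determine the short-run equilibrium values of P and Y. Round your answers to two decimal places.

P = 302.83, Y = 3315.17

Write SRAS as Y = 2991 + 5P − 1190 = 1801 + 5P.
Set AD = SRAS: 5435 − 7P = 1801 + 5P, so 3634 = 12P and P = 302.83.
Substituting into AD, Y = 5435 − 7P = 3315.17.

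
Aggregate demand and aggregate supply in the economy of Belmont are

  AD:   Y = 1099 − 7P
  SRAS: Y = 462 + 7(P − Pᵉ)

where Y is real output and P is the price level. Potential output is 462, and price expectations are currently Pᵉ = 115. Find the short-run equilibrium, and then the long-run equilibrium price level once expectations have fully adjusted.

Short run: P = 103, Y = 378. Long run: P = 91.

Short run: with Pᵉ = 115, SRAS is Y = 7P − 343. Setting AD = SRAS gives 1442 = 14P, so P = 103 and Y = 1099 − 7·103 = 378.
Output 378 is below potential 462, so over time expected prices fall and SRAS shifts right until Y returns to 462.
Long run: Y = 462 on the AD curve gives 462 = 1099 − 7P, so P = 91.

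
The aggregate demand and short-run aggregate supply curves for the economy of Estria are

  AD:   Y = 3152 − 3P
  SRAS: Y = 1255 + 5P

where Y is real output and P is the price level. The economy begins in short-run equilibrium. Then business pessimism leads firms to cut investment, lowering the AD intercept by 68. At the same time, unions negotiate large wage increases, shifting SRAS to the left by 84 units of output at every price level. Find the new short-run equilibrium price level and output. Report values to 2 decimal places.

After both shocks: AD is Y = 3084 − 3P and SRAS is Y = 1171 + 5P.
Setting them equal: 1913 = 8P, so P = 239.13.
Substituting into AD, Y = 2366.63.

P = 239.13, Y = 2366.63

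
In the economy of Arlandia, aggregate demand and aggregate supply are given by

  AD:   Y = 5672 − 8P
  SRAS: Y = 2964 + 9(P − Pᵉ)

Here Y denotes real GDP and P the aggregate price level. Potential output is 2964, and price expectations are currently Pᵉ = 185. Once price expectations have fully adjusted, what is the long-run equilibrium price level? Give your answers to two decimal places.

Long-run P = 338.50

Short run: with Pᵉ = 185, SRAS is Y = 1299 + 9P. Setting AD = SRAS gives 4373 = 17P, so P = 257.24 and Y = 5672 − 8P = 3614.12.
Output 3614.12 is above potential 2964, so over time expected prices rise and SRAS shifts left until Y returns to 2964.
Long run: Y = 2964 on the AD curve gives 2964 = 5672 − 8P, so P = 338.50.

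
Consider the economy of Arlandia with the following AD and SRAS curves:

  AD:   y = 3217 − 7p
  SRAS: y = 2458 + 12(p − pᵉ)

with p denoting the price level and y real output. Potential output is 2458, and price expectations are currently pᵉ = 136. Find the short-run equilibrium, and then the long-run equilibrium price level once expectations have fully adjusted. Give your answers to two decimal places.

Short run: with pᵉ = 136, SRAS is y = 826 + 12p. Setting AD = SRAS gives 2391 = 19p, so p = 125.84 and y = 3217 − 7p = 2336.11.
Output 2336.11 is below potential 2458, so over time expected prices fall and SRAS shifts right until y returns to 2458.
Long run: y = 2458 on the AD curve gives 2458 = 3217 − 7p, so p = 108.43.

Short run: p = 125.84, y = 2336.11. Long run: p = 108.43.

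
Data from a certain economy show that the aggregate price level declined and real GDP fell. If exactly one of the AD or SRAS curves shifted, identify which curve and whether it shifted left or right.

P fell and Y fell. An AD shift moves P and Y in the same direction; an SRAS shift moves them in opposite directions.
Here P and Y moved in the same direction, so the AD curve shifted.
Since Y fell, AD shifted left.

AD shifted left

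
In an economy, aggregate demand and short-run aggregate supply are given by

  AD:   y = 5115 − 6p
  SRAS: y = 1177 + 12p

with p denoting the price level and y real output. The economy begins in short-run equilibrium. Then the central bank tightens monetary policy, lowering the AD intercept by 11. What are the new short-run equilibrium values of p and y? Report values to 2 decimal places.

This is a negative demand shock: AD shifts left.
New AD: y = 5104 − 6p.
Set AD = SRAS: 5104 − 6p = 1177 + 12p, so 3927 = 18p and p = 218.17.
Substituting into AD, y = 3795.00.

p = 218.17, y = 3795.00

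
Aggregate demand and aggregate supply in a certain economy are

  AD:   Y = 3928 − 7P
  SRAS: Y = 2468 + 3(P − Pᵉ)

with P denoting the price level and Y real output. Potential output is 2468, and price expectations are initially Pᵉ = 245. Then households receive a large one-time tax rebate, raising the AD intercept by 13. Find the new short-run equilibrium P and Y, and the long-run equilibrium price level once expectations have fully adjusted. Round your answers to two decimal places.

AD shifts right: new AD is Y = 3941 − 7P. With Pᵉ = 245, SRAS is Y = 1733 + 3P.
Short run: 3941 − 7P = 1733 + 3P gives 2208 = 10P, so P = 220.80 and Y = 3941 − 7P = 2395.40.
Y = 2395.40 is below potential 2468; expectations adjust and SRAS shifts right until Y = 2468.
Long run: on the new AD curve, 2468 = 3941 − 7P gives P = 210.43.

Short run: P = 220.80, Y = 2395.40. Long run: P = 210.43.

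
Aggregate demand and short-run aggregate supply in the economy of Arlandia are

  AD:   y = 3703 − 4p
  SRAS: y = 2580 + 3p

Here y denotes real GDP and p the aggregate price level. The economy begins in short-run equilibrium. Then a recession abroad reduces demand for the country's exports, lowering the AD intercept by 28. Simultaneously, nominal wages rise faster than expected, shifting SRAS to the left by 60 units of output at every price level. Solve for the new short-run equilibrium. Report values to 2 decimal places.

p = 165.00, y = 3015.00

After both shocks: AD is y = 3675 − 4p and SRAS is y = 2520 + 3p.
Setting them equal: 1155 = 7p, so p = 165.00.
Substituting into AD, y = 3015.00.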